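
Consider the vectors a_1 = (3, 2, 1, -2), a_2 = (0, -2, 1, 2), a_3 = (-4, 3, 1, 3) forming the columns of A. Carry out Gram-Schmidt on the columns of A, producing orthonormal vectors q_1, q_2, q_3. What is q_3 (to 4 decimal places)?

a_1 = (3, 2, 1, -2); ‖a_1‖ = 4.2426, so q_1 = (0.7071, 0.4714, 0.2357, -0.4714).
q_1·a_2 = 0.7071·0 + 0.4714·(-2) + 0.2357·1 + (-0.4714)·2 = -1.6499.
u_2 = a_2 + 1.6499·q_1 = (1.1667, -1.2222, 1.3889, 1.2222).
‖u_2‖ = 2.5055, so q_2 = (0.4656, -0.4878, 0.5543, 0.4878).
q_1·a_3 = 0.7071·(-4) + 0.4714·3 + 0.2357·1 + (-0.4714)·3 = -2.5927; q_2·a_3 = 0.4656·(-4) + (-0.4878)·3 + 0.5543·1 + 0.4878·3 = -1.3082.
u_3 = a_3 + 2.5927·q_1 + 1.3082·q_2 = (-1.5575, 3.5841, 2.3363, 2.4159).
‖u_3‖ = 5.1543, so q_3 = (-0.3022, 0.6954, 0.4533, 0.4687).

q_3 = (-0.3022, 0.6954, 0.4533, 0.4687)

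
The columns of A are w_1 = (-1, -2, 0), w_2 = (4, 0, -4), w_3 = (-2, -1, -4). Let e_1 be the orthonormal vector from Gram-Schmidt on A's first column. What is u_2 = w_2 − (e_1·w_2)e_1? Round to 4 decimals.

u_2 = (3.2000, -1.6000, -4.0000)

e_1 = w_1/‖w_1‖ = (-1, -2, 0)/2.2361 = (-0.4472, -0.8944, 0.0000).
r_{12} = e_1·w_2 = -1.7889.
u_2 = w_2 + 1.7889·e_1 = (3.2000, -1.6000, -4.0000).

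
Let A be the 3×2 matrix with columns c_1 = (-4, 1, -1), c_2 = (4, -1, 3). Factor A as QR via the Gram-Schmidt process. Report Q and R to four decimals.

Q = [[-0.9428, -0.2287], [0.2357, 0.0572], [-0.2357, 0.9718]], R = [[4.2426, -4.7140], [0.0000, 1.9437]]

c_1 = (-4, 1, -1); ‖c_1‖ = 4.2426, so e_1 = (-0.9428, 0.2357, -0.2357).
e_1·c_2 = (-0.9428)·4 + 0.2357·(-1) + (-0.2357)·3 = -4.7140.
u_2 = c_2 + 4.7140·e_1 = (-0.4444, 0.1111, 1.8889).
‖u_2‖ = 1.9437, so e_2 = (-0.2287, 0.0572, 0.9718).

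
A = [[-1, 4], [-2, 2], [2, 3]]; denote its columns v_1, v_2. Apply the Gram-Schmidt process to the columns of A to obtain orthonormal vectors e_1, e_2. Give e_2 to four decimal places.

e_1 = v_1/‖v_1‖ = (-1, -2, 2)/3.0000 = (-0.3333, -0.6667, 0.6667).
r_{12} = e_1·v_2 = -0.6667.
u_2 = v_2 + 0.6667·e_1 = (3.7778, 1.5556, 3.4444).
‖u_2‖ = 5.3437, so e_2 = (0.7070, 0.2911, 0.6446).

e_2 = (0.7070, 0.2911, 0.6446)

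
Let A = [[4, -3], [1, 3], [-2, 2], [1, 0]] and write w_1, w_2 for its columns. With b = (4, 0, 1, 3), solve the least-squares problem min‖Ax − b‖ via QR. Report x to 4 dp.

x = (0.7746, 0.0032)

w_1 = (4, 1, -2, 1); ‖w_1‖ = 4.6904, so q_1 = (0.8528, 0.2132, -0.4264, 0.2132).
q_1·w_2 = 0.8528·(-3) + 0.2132·3 + (-0.4264)·2 + 0.2132·0 = -2.7716.
u_2 = w_2 + 2.7716·q_1 = (-0.6364, 3.5909, 0.8182, 0.5909).
‖u_2‖ = 3.7839, so q_2 = (-0.1682, 0.9490, 0.2162, 0.1562).
Qᵀb = (3.6244, 0.0120).
Back-substitute: x_2 = 0.0120/3.7839 = 0.0032.
x_1 = (3.6244 + 2.7716·0.0032)/4.6904 = 0.7746.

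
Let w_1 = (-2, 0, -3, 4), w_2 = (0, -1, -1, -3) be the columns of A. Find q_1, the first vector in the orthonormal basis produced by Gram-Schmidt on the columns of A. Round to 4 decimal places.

q_1 = (-0.3714, 0.0000, -0.5571, 0.7428)

q_1 = w_1/‖w_1‖ = (-2, 0, -3, 4)/5.3852 = (-0.3714, 0.0000, -0.5571, 0.7428).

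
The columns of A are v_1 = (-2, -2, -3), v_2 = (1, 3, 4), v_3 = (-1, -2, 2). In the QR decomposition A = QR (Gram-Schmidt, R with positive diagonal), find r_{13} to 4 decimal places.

r_{13} = 0.0000

v_1 = (-2, -2, -3); ‖v_1‖ = 4.1231, so q_1 = (-0.4851, -0.4851, -0.7276).
r_{13} = q_1·v_3 = 0.0000.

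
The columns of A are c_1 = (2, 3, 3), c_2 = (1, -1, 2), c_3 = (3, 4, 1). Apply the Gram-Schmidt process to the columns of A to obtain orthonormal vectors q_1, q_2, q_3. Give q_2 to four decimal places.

q_2 = (0.2473, -0.7626, 0.5977)

c_1 = (2, 3, 3); ‖c_1‖ = 4.6904, so q_1 = (0.4264, 0.6396, 0.6396).
q_1·c_2 = 0.4264·1 + 0.6396·(-1) + 0.6396·2 = 1.0660.
u_2 = c_2 − 1.0660·q_1 = (0.5455, -1.6818, 1.3182).
‖u_2‖ = 2.2054, so q_2 = (0.2473, -0.7626, 0.5977).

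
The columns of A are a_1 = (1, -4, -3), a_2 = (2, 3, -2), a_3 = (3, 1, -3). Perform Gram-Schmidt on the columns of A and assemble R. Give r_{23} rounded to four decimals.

r_{23} = 4.0098

a_1 = (1, -4, -3); ‖a_1‖ = 5.0990, so q_1 = (0.1961, -0.7845, -0.5883).
q_1·a_2 = 0.1961·2 + (-0.7845)·3 + (-0.5883)·(-2) = -0.7845.
u_2 = a_2 + 0.7845·q_1 = (2.1538, 2.3846, -2.4615).
‖u_2‖ = 4.0478, so q_2 = (0.5321, 0.5891, -0.6081).
r_{23} = q_2·a_3 = 4.0098.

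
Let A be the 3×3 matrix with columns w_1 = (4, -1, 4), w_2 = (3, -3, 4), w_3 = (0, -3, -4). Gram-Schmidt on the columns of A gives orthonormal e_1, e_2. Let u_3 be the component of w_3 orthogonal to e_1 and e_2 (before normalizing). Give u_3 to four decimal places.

u_3 = (2.3851, -1.1925, -2.6832)

e_1 = w_1/‖w_1‖ = (4, -1, 4)/5.7446 = (0.6963, -0.1741, 0.6963).
r_{12} = e_1·w_2 = 5.3964.
u_2 = w_2 − 5.3964·e_1 = (-0.7576, -2.0606, 0.2424).
‖u_2‖ = 2.2088, so e_2 = (-0.3430, -0.9329, 0.1098).
r_{13} = e_1·w_3 = -2.2630; r_{23} = e_2·w_3 = 2.3597.
u_3 = w_3 + 2.2630·e_1 − 2.3597·e_2 = (2.3851, -1.1925, -2.6832).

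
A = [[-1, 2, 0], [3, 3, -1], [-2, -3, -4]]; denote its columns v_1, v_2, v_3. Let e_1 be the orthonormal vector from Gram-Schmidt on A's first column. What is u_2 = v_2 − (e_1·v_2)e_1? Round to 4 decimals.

v_1 = (-1, 3, -2); ‖v_1‖ = 3.7417, so e_1 = (-0.2673, 0.8018, -0.5345).
e_1·v_2 = (-0.2673)·2 + 0.8018·3 + (-0.5345)·(-3) = 3.4744.
u_2 = v_2 − 3.4744·e_1 = (2.9286, 0.2143, -1.1429).

u_2 = (2.9286, 0.2143, -1.1429)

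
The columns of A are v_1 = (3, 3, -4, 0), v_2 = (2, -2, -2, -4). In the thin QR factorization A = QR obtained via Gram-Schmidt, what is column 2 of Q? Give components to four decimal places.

e_2 = (0.2532, -0.5295, -0.2072, -0.7827)

e_1 = v_1/‖v_1‖ = (3, 3, -4, 0)/5.8310 = (0.5145, 0.5145, -0.6860, 0.0000).
r_{12} = e_1·v_2 = 1.3720.
u_2 = v_2 − 1.3720·e_1 = (1.2941, -2.7059, -1.0588, -4.0000).
‖u_2‖ = 5.1105, so e_2 = (0.2532, -0.5295, -0.2072, -0.7827).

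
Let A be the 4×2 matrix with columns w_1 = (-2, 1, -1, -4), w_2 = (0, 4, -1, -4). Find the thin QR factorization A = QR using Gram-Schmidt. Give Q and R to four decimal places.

w_1 = (-2, 1, -1, -4); ‖w_1‖ = 4.6904, so q_1 = (-0.4264, 0.2132, -0.2132, -0.8528).
q_1·w_2 = (-0.4264)·0 + 0.2132·4 + (-0.2132)·(-1) + (-0.8528)·(-4) = 4.4772.
u_2 = w_2 − 4.4772·q_1 = (1.9091, 3.0455, -0.0455, -0.1818).
‖u_2‖ = 3.5992, so q_2 = (0.5304, 0.8461, -0.0126, -0.0505).

Q = [[-0.4264, 0.5304], [0.2132, 0.8461], [-0.2132, -0.0126], [-0.8528, -0.0505]], R = [[4.6904, 4.4772], [0.0000, 3.5992]]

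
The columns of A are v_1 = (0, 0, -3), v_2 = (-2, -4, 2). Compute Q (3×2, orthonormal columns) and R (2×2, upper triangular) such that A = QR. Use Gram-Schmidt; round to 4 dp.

v_1 = (0, 0, -3); ‖v_1‖ = 3.0000, so q_1 = (0.0000, 0.0000, -1.0000).
q_1·v_2 = 0.0000·(-2) + 0.0000·(-4) + (-1.0000)·2 = -2.0000.
u_2 = v_2 + 2.0000·q_1 = (-2.0000, -4.0000, 0.0000).
‖u_2‖ = 4.4721, so q_2 = (-0.4472, -0.8944, 0.0000).

Q = [[0.0000, -0.4472], [0.0000, -0.8944], [-1.0000, 0.0000]], R = [[3.0000, -2.0000], [0.0000, 4.4721]]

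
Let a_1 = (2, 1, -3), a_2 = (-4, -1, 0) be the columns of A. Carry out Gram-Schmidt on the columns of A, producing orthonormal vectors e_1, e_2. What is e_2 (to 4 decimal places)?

e_2 = (-0.8105, -0.1066, -0.5759)

e_1 = a_1/‖a_1‖ = (2, 1, -3)/3.7417 = (0.5345, 0.2673, -0.8018).
r_{12} = e_1·a_2 = -2.4054.
u_2 = a_2 + 2.4054·e_1 = (-2.7143, -0.3571, -1.9286).
‖u_2‖ = 3.3488, so e_2 = (-0.8105, -0.1066, -0.5759).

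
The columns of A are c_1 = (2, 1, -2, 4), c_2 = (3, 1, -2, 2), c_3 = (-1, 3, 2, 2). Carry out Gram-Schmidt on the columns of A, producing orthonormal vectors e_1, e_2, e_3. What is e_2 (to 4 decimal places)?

c_1 = (2, 1, -2, 4); ‖c_1‖ = 5.0000, so e_1 = (0.4000, 0.2000, -0.4000, 0.8000).
e_1·c_2 = 0.4000·3 + 0.2000·1 + (-0.4000)·(-2) + 0.8000·2 = 3.8000.
u_2 = c_2 − 3.8000·e_1 = (1.4800, 0.2400, -0.4800, -1.0400).
‖u_2‖ = 1.8868, so e_2 = (0.7844, 0.1272, -0.2544, -0.5512).

e_2 = (0.7844, 0.1272, -0.2544, -0.5512)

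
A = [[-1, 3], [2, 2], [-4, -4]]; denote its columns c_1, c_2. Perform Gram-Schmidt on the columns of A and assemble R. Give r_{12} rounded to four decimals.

r_{12} = 3.7097

c_1 = (-1, 2, -4); ‖c_1‖ = 4.5826, so e_1 = (-0.2182, 0.4364, -0.8729).
r_{12} = e_1·c_2 = 3.7097.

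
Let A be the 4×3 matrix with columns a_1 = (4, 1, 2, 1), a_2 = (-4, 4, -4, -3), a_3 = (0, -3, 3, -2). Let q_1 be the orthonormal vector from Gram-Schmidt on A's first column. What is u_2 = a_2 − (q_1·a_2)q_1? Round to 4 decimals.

a_1 = (4, 1, 2, 1); ‖a_1‖ = 4.6904, so q_1 = (0.8528, 0.2132, 0.4264, 0.2132).
q_1·a_2 = 0.8528·(-4) + 0.2132·4 + 0.4264·(-4) + 0.2132·(-3) = -4.9036.
u_2 = a_2 + 4.9036·q_1 = (0.1818, 5.0455, -1.9091, -1.9545).

u_2 = (0.1818, 5.0455, -1.9091, -1.9545)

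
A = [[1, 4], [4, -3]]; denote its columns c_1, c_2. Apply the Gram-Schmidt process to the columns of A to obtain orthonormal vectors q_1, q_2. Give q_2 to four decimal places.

q_2 = (0.9701, -0.2425)

c_1 = (1, 4); ‖c_1‖ = 4.1231, so q_1 = (0.2425, 0.9701).
q_1·c_2 = 0.2425·4 + 0.9701·(-3) = -1.9403.
u_2 = c_2 + 1.9403·q_1 = (4.4706, -1.1176).
‖u_2‖ = 4.6082, so q_2 = (0.9701, -0.2425).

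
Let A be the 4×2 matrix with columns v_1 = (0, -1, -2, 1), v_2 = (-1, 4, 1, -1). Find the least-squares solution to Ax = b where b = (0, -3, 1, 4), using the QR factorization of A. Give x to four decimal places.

x = (-0.1538, -0.8462)

v_1 = (0, -1, -2, 1); ‖v_1‖ = 2.4495, so q_1 = (0.0000, -0.4082, -0.8165, 0.4082).
q_1·v_2 = 0.0000·(-1) + (-0.4082)·4 + (-0.8165)·1 + 0.4082·(-1) = -2.8577.
u_2 = v_2 + 2.8577·q_1 = (-1.0000, 2.8333, -1.3333, 0.1667).
‖u_2‖ = 3.2914, so q_2 = (-0.3038, 0.8608, -0.4051, 0.0506).
Qᵀb = (2.0412, -2.7850).
Back-substitute: x_2 = -2.7850/3.2914 = -0.8462.
x_1 = (2.0412 + 2.8577·(-0.8462))/2.4495 = -0.1538.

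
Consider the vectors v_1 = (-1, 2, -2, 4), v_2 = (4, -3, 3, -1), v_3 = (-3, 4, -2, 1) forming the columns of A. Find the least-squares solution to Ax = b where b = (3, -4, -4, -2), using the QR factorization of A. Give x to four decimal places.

x = (0.0261, -1.8957, -2.6087)

v_1 = (-1, 2, -2, 4); ‖v_1‖ = 5.0000, so q_1 = (-0.2000, 0.4000, -0.4000, 0.8000).
q_1·v_2 = (-0.2000)·4 + 0.4000·(-3) + (-0.4000)·3 + 0.8000·(-1) = -4.0000.
u_2 = v_2 + 4.0000·q_1 = (3.2000, -1.4000, 1.4000, 2.2000).
‖u_2‖ = 4.3589, so q_2 = (0.7341, -0.3212, 0.3212, 0.5047).
q_1·v_3 = (-0.2000)·(-3) + 0.4000·4 + (-0.4000)·(-2) + 0.8000·1 = 3.8000; q_2·v_3 = 0.7341·(-3) + (-0.3212)·4 + 0.3212·(-2) + 0.5047·1 = -3.6248.
u_3 = v_3 − 3.8000·q_1 + 3.6248·q_2 = (0.4211, 1.3158, 0.6842, -0.2105).
‖u_3‖ = 1.5560, so q_3 = (0.2706, 0.8456, 0.4397, -0.1353).
Qᵀb = (-2.2000, 1.1930, -4.0591).
Back-substitute: x_3 = -4.0591/1.5560 = -2.6087.
x_2 = (1.1930 + 3.6248·(-2.6087))/4.3589 = -1.8957.
x_1 = (-2.2000 + 4.0000·(-1.8957) − 3.8000·(-2.6087))/5.0000 = 0.0261.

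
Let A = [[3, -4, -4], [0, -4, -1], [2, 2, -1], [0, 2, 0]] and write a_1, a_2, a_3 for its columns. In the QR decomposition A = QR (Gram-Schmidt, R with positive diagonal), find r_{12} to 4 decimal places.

r_{12} = -2.2188

q_1 = a_1/‖a_1‖ = (3, 0, 2, 0)/3.6056 = (0.8321, 0.0000, 0.5547, 0.0000).
r_{12} = q_1·a_2 = -2.2188.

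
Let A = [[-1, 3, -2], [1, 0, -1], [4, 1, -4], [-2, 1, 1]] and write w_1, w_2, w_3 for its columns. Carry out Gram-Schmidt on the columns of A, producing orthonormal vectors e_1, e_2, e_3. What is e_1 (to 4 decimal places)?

w_1 = (-1, 1, 4, -2); ‖w_1‖ = 4.6904, so e_1 = (-0.2132, 0.2132, 0.8528, -0.4264).

e_1 = (-0.2132, 0.2132, 0.8528, -0.4264)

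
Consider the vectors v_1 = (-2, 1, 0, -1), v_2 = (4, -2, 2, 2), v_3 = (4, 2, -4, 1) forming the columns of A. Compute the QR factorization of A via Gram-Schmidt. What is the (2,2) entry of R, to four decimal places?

v_1 = (-2, 1, 0, -1); ‖v_1‖ = 2.4495, so q_1 = (-0.8165, 0.4082, 0.0000, -0.4082).
q_1·v_2 = (-0.8165)·4 + 0.4082·(-2) + 0.0000·2 + (-0.4082)·2 = -4.8990.
u_2 = v_2 + 4.8990·q_1 = (0.0000, 0.0000, 2.0000, 0.0000).
r_{22} = ‖u_2‖ = 2.0000.

r_{22} = 2.0000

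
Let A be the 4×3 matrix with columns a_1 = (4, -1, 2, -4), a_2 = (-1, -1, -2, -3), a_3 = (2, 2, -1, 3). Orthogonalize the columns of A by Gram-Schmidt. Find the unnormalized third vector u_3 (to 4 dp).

u_3 = (1.7981, 1.1849, -2.1396, 0.4321)

a_1 = (4, -1, 2, -4); ‖a_1‖ = 6.0828, so q_1 = (0.6576, -0.1644, 0.3288, -0.6576).
q_1·a_2 = 0.6576·(-1) + (-0.1644)·(-1) + 0.3288·(-2) + (-0.6576)·(-3) = 0.8220.
u_2 = a_2 − 0.8220·q_1 = (-1.5405, -0.8649, -2.2703, -2.4595).
‖u_2‖ = 3.7847, so q_2 = (-0.4070, -0.2285, -0.5998, -0.6498).
q_1·a_3 = 0.6576·2 + (-0.1644)·2 + 0.3288·(-1) + (-0.6576)·3 = -1.3152; q_2·a_3 = (-0.4070)·2 + (-0.2285)·2 + (-0.5998)·(-1) + (-0.6498)·3 = -2.6208.
u_3 = a_3 + 1.3152·q_1 + 2.6208·q_2 = (1.7981, 1.1849, -2.1396, 0.4321).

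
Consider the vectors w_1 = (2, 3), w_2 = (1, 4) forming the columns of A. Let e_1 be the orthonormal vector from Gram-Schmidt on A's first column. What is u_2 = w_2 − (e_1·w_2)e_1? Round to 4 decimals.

u_2 = (-1.1538, 0.7692)

w_1 = (2, 3); ‖w_1‖ = 3.6056, so e_1 = (0.5547, 0.8321).
e_1·w_2 = 0.5547·1 + 0.8321·4 = 3.8829.
u_2 = w_2 − 3.8829·e_1 = (-1.1538, 0.7692).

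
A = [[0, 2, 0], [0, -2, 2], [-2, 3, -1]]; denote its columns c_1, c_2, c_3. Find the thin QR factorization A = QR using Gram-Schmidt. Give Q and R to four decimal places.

e_1 = c_1/‖c_1‖ = (0, 0, -2)/2.0000 = (0.0000, 0.0000, -1.0000).
r_{12} = e_1·c_2 = -3.0000.
u_2 = c_2 + 3.0000·e_1 = (2.0000, -2.0000, 0.0000).
‖u_2‖ = 2.8284, so e_2 = (0.7071, -0.7071, 0.0000).
r_{13} = e_1·c_3 = 1.0000; r_{23} = e_2·c_3 = -1.4142.
u_3 = c_3 − 1.0000·e_1 + 1.4142·e_2 = (1.0000, 1.0000, 0.0000).
‖u_3‖ = 1.4142, so e_3 = (0.7071, 0.7071, 0.0000).

Q = [[0.0000, 0.7071, 0.7071], [0.0000, -0.7071, 0.7071], [-1.0000, 0.0000, 0.0000]], R = [[2.0000, -3.0000, 1.0000], [0.0000, 2.8284, -1.4142], [0.0000, 0.0000, 1.4142]]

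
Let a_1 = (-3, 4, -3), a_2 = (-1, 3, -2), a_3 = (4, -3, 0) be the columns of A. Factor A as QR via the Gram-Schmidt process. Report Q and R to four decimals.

Q = [[-0.5145, 0.8407, 0.1690], [0.6860, 0.5218, -0.5071], [-0.5145, -0.1449, -0.8452]], R = [[5.8310, 3.6015, -4.1160], [0.0000, 1.0146, 1.7973], [0.0000, 0.0000, 2.1974]]

a_1 = (-3, 4, -3); ‖a_1‖ = 5.8310, so q_1 = (-0.5145, 0.6860, -0.5145).
q_1·a_2 = (-0.5145)·(-1) + 0.6860·3 + (-0.5145)·(-2) = 3.6015.
u_2 = a_2 − 3.6015·q_1 = (0.8529, 0.5294, -0.1471).
‖u_2‖ = 1.0146, so q_2 = (0.8407, 0.5218, -0.1449).
q_1·a_3 = (-0.5145)·4 + 0.6860·(-3) + (-0.5145)·0 = -4.1160; q_2·a_3 = 0.8407·4 + 0.5218·(-3) + (-0.1449)·0 = 1.7973.
u_3 = a_3 + 4.1160·q_1 − 1.7973·q_2 = (0.3714, -1.1143, -1.8571).
‖u_3‖ = 2.1974, so q_3 = (0.1690, -0.5071, -0.8452).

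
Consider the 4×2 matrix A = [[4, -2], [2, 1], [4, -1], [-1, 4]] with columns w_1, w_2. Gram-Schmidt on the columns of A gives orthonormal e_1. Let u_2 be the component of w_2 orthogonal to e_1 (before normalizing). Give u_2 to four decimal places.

w_1 = (4, 2, 4, -1); ‖w_1‖ = 6.0828, so e_1 = (0.6576, 0.3288, 0.6576, -0.1644).
e_1·w_2 = 0.6576·(-2) + 0.3288·1 + 0.6576·(-1) + (-0.1644)·4 = -2.3016.
u_2 = w_2 + 2.3016·e_1 = (-0.4865, 1.7568, 0.5135, 3.6216).

u_2 = (-0.4865, 1.7568, 0.5135, 3.6216)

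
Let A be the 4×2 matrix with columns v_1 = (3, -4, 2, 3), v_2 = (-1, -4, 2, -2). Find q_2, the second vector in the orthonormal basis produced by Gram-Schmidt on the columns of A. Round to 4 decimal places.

v_1 = (3, -4, 2, 3); ‖v_1‖ = 6.1644, so q_1 = (0.4867, -0.6489, 0.3244, 0.4867).
q_1·v_2 = 0.4867·(-1) + (-0.6489)·(-4) + 0.3244·2 + 0.4867·(-2) = 1.7844.
u_2 = v_2 − 1.7844·q_1 = (-1.8684, -2.8421, 1.4211, -2.8684).
‖u_2‖ = 4.6707, so q_2 = (-0.4000, -0.6085, 0.3042, -0.6141).

q_2 = (-0.4000, -0.6085, 0.3042, -0.6141)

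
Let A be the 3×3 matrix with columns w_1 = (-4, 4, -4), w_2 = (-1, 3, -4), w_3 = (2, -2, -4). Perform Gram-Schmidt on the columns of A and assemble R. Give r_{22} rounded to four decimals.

w_1 = (-4, 4, -4); ‖w_1‖ = 6.9282, so e_1 = (-0.5774, 0.5774, -0.5774).
e_1·w_2 = (-0.5774)·(-1) + 0.5774·3 + (-0.5774)·(-4) = 4.6188.
u_2 = w_2 − 4.6188·e_1 = (1.6667, 0.3333, -1.3333).
r_{22} = ‖u_2‖ = 2.1602.

r_{22} = 2.1602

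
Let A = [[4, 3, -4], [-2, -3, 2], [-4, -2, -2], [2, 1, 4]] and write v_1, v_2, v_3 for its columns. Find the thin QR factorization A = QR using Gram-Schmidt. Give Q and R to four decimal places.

Q = [[0.6325, 0.1085, -0.6437], [-0.3162, -0.8677, -0.3218], [-0.6325, 0.4339, -0.1430], [0.3162, -0.2169, 0.6794]], R = [[6.3246, 4.4272, -0.6325], [0.0000, 1.8439, -3.9047], [0.0000, 0.0000, 4.9349]]

v_1 = (4, -2, -4, 2); ‖v_1‖ = 6.3246, so q_1 = (0.6325, -0.3162, -0.6325, 0.3162).
q_1·v_2 = 0.6325·3 + (-0.3162)·(-3) + (-0.6325)·(-2) + 0.3162·1 = 4.4272.
u_2 = v_2 − 4.4272·q_1 = (0.2000, -1.6000, 0.8000, -0.4000).
‖u_2‖ = 1.8439, so q_2 = (0.1085, -0.8677, 0.4339, -0.2169).
q_1·v_3 = 0.6325·(-4) + (-0.3162)·2 + (-0.6325)·(-2) + 0.3162·4 = -0.6325; q_2·v_3 = 0.1085·(-4) + (-0.8677)·2 + 0.4339·(-2) + (-0.2169)·4 = -3.9047.
u_3 = v_3 + 0.6325·q_1 + 3.9047·q_2 = (-3.1765, -1.5882, -0.7059, 3.3529).
‖u_3‖ = 4.9349, so q_3 = (-0.6437, -0.3218, -0.1430, 0.6794).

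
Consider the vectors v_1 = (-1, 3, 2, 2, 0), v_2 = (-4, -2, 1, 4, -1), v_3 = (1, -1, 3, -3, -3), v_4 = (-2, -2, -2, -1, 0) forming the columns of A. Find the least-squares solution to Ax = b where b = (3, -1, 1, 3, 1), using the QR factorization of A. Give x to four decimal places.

v_1 = (-1, 3, 2, 2, 0); ‖v_1‖ = 4.2426, so q_1 = (-0.2357, 0.7071, 0.4714, 0.4714, 0.0000).
q_1·v_2 = (-0.2357)·(-4) + 0.7071·(-2) + 0.4714·1 + 0.4714·4 + 0.0000·(-1) = 1.8856.
u_2 = v_2 − 1.8856·q_1 = (-3.5556, -3.3333, 0.1111, 3.1111, -1.0000).
‖u_2‖ = 5.8689, so q_2 = (-0.6058, -0.5680, 0.0189, 0.5301, -0.1704).
q_1·v_3 = (-0.2357)·1 + 0.7071·(-1) + 0.4714·3 + 0.4714·(-3) + 0.0000·(-3) = -0.9428; q_2·v_3 = (-0.6058)·1 + (-0.5680)·(-1) + 0.0189·3 + 0.5301·(-3) + (-0.1704)·(-3) = -1.0602.
u_3 = v_3 + 0.9428·q_1 + 1.0602·q_2 = (0.1355, -0.9355, 3.4645, -1.9935, -3.1806).
‖u_3‖ = 5.1949, so q_3 = (0.0261, -0.1801, 0.6669, -0.3838, -0.6123).
q_1·v_4 = (-0.2357)·(-2) + 0.7071·(-2) + 0.4714·(-2) + 0.4714·(-1) + 0.0000·0 = -2.3570; q_2·v_4 = (-0.6058)·(-2) + (-0.5680)·(-2) + 0.0189·(-2) + 0.5301·(-1) + (-0.1704)·0 = 1.7796; q_3·v_4 = 0.0261·(-2) + (-0.1801)·(-2) + 0.6669·(-2) + (-0.3838)·(-1) + (-0.6123)·0 = -0.6421.
u_4 = v_4 + 2.3570·q_1 − 1.7796·q_2 + 0.6421·q_3 = (-1.4607, 0.5618, -0.4944, -1.0787, -0.0899).
‖u_4‖ = 1.9660, so q_4 = (-0.7430, 0.2858, -0.2515, -0.5487, -0.0457).
Qᵀb = (0.4714, 0.1893, -0.8383, -4.4578).
Back-substitute: x_4 = -4.4578/1.9660 = -2.2674.
x_3 = (-0.8383 + 0.6421·(-2.2674))/5.1949 = -0.4416.
x_2 = (0.1893 + 1.0602·(-0.4416) − 1.7796·(-2.2674))/5.8689 = 0.6400.
x_1 = (0.4714 − 1.8856·0.6400 + 0.9428·(-0.4416) + 2.3570·(-2.2674))/4.2426 = -1.5312.

x = (-1.5312, 0.6400, -0.4416, -2.2674)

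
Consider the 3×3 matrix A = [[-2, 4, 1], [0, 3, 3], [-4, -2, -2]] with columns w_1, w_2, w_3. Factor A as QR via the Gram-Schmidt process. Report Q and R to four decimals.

w_1 = (-2, 0, -4); ‖w_1‖ = 4.4721, so e_1 = (-0.4472, 0.0000, -0.8944).
e_1·w_2 = (-0.4472)·4 + 0.0000·3 + (-0.8944)·(-2) = 0.0000.
u_2 = w_2 + 0.0000·e_1 = (4.0000, 3.0000, -2.0000).
‖u_2‖ = 5.3852, so e_2 = (0.7428, 0.5571, -0.3714).
e_1·w_3 = (-0.4472)·1 + 0.0000·3 + (-0.8944)·(-2) = 1.3416; e_2·w_3 = 0.7428·1 + 0.5571·3 + (-0.3714)·(-2) = 3.1568.
u_3 = w_3 − 1.3416·e_1 − 3.1568·e_2 = (-0.7448, 1.2414, 0.3724).
‖u_3‖ = 1.4948, so e_3 = (-0.4983, 0.8305, 0.2491).

Q = [[-0.4472, 0.7428, -0.4983], [0.0000, 0.5571, 0.8305], [-0.8944, -0.3714, 0.2491]], R = [[4.4721, 0.0000, 1.3416], [0.0000, 5.3852, 3.1568], [0.0000, 0.0000, 1.4948]]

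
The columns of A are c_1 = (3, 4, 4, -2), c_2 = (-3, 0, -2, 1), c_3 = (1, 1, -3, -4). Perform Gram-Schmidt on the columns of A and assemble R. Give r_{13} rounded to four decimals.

c_1 = (3, 4, 4, -2); ‖c_1‖ = 6.7082, so e_1 = (0.4472, 0.5963, 0.5963, -0.2981).
r_{13} = e_1·c_3 = 0.4472.

r_{13} = 0.4472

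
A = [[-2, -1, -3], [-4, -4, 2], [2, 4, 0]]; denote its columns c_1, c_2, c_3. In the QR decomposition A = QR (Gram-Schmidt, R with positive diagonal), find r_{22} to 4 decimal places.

r_{22} = 2.1985

c_1 = (-2, -4, 2); ‖c_1‖ = 4.8990, so e_1 = (-0.4082, -0.8165, 0.4082).
e_1·c_2 = (-0.4082)·(-1) + (-0.8165)·(-4) + 0.4082·4 = 5.3072.
u_2 = c_2 − 5.3072·e_1 = (1.1667, 0.3333, 1.8333).
r_{22} = ‖u_2‖ = 2.1985.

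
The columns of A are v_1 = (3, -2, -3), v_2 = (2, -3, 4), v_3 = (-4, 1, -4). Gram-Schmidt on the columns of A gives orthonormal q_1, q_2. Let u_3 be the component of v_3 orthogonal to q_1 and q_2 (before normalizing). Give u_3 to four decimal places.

v_1 = (3, -2, -3); ‖v_1‖ = 4.6904, so q_1 = (0.6396, -0.4264, -0.6396).
q_1·v_2 = 0.6396·2 + (-0.4264)·(-3) + (-0.6396)·4 = 0.0000.
u_2 = v_2 + 0.0000·q_1 = (2.0000, -3.0000, 4.0000).
‖u_2‖ = 5.3852, so q_2 = (0.3714, -0.5571, 0.7428).
q_1·v_3 = 0.6396·(-4) + (-0.4264)·1 + (-0.6396)·(-4) = -0.4264; q_2·v_3 = 0.3714·(-4) + (-0.5571)·1 + 0.7428·(-4) = -5.0138.
u_3 = v_3 + 0.4264·q_1 + 5.0138·q_2 = (-1.8652, -1.9749, -0.5486).

u_3 = (-1.8652, -1.9749, -0.5486)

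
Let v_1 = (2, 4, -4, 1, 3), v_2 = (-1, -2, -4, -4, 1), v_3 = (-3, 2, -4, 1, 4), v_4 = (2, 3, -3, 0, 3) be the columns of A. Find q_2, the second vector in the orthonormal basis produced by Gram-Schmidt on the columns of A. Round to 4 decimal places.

q_2 = (-0.1989, -0.3978, -0.5825, -0.6713, 0.1101)

v_1 = (2, 4, -4, 1, 3); ‖v_1‖ = 6.7823, so q_1 = (0.2949, 0.5898, -0.5898, 0.1474, 0.4423).
q_1·v_2 = 0.2949·(-1) + 0.5898·(-2) + (-0.5898)·(-4) + 0.1474·(-4) + 0.4423·1 = 0.7372.
u_2 = v_2 − 0.7372·q_1 = (-1.2174, -2.4348, -3.5652, -4.1087, 0.6739).
‖u_2‖ = 6.1202, so q_2 = (-0.1989, -0.3978, -0.5825, -0.6713, 0.1101).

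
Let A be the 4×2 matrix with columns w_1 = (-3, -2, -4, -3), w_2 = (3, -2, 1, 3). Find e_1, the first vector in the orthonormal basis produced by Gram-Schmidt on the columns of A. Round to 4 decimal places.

e_1 = (-0.4867, -0.3244, -0.6489, -0.4867)

w_1 = (-3, -2, -4, -3); ‖w_1‖ = 6.1644, so e_1 = (-0.4867, -0.3244, -0.6489, -0.4867).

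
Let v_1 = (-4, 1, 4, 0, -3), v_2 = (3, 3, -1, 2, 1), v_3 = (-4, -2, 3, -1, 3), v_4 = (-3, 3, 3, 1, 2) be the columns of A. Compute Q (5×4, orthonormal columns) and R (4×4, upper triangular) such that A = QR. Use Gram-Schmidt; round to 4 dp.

Q = [[-0.6172, 0.3489, -0.2705, -0.5264], [0.1543, 0.7990, 0.0318, 0.5200], [0.6172, 0.1238, 0.3796, -0.5748], [0.0000, 0.4727, 0.1091, -0.3321], [-0.4629, -0.0338, 0.8774, 0.1088]], R = [[6.4807, -2.4689, 2.6232, 3.2404], [0.0000, 4.2314, -3.1961, 2.1270], [0.0000, 0.0000, 4.6802, 3.9096], [0.0000, 0.0000, 0.0000, 1.3003]]

q_1 = v_1/‖v_1‖ = (-4, 1, 4, 0, -3)/6.4807 = (-0.6172, 0.1543, 0.6172, 0.0000, -0.4629).
r_{12} = q_1·v_2 = -2.4689.
u_2 = v_2 + 2.4689·q_1 = (1.4762, 3.3810, 0.5238, 2.0000, -0.1429).
‖u_2‖ = 4.2314, so q_2 = (0.3489, 0.7990, 0.1238, 0.4727, -0.0338).
r_{13} = q_1·v_3 = 2.6232; r_{23} = q_2·v_3 = -3.1961.
u_3 = v_3 − 2.6232·q_1 + 3.1961·q_2 = (-1.2660, 0.1489, 1.7766, 0.5106, 4.1064).
‖u_3‖ = 4.6802, so q_3 = (-0.2705, 0.0318, 0.3796, 0.1091, 0.8774).
r_{14} = q_1·v_4 = 3.2404; r_{24} = q_2·v_4 = 2.1270; r_{34} = q_3·v_4 = 3.9096.
u_4 = v_4 − 3.2404·q_1 − 2.1270·q_2 − 3.9096·q_3 = (-0.6845, 0.6761, -0.7474, -0.4319, 0.1415).
‖u_4‖ = 1.3003, so q_4 = (-0.5264, 0.5200, -0.5748, -0.3321, 0.1088).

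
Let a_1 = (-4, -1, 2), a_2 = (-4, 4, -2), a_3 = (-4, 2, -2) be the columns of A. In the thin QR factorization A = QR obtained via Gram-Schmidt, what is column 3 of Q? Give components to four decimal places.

a_1 = (-4, -1, 2); ‖a_1‖ = 4.5826, so q_1 = (-0.8729, -0.2182, 0.4364).
q_1·a_2 = (-0.8729)·(-4) + (-0.2182)·4 + 0.4364·(-2) = 1.7457.
u_2 = a_2 − 1.7457·q_1 = (-2.4762, 4.3810, -2.7619).
‖u_2‖ = 5.7404, so q_2 = (-0.4314, 0.7632, -0.4811).
q_1·a_3 = (-0.8729)·(-4) + (-0.2182)·2 + 0.4364·(-2) = 2.1822; q_2·a_3 = (-0.4314)·(-4) + 0.7632·2 + (-0.4811)·(-2) = 4.2141.
u_3 = a_3 − 2.1822·q_1 − 4.2141·q_2 = (-0.2775, -0.7399, -0.9249).
‖u_3‖ = 1.2165, so q_3 = (-0.2281, -0.6082, -0.7603).

q_3 = (-0.2281, -0.6082, -0.7603)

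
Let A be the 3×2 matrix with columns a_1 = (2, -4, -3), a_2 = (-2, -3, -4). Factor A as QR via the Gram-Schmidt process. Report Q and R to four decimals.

a_1 = (2, -4, -3); ‖a_1‖ = 5.3852, so e_1 = (0.3714, -0.7428, -0.5571).
e_1·a_2 = 0.3714·(-2) + (-0.7428)·(-3) + (-0.5571)·(-4) = 3.7139.
u_2 = a_2 − 3.7139·e_1 = (-3.3793, -0.2414, -1.9310).
‖u_2‖ = 3.8996, so e_2 = (-0.8666, -0.0619, -0.4952).

Q = [[0.3714, -0.8666], [-0.7428, -0.0619], [-0.5571, -0.4952]], R = [[5.3852, 3.7139], [0.0000, 3.8996]]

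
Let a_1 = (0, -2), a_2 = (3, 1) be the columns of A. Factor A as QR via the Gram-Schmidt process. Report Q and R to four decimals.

a_1 = (0, -2); ‖a_1‖ = 2.0000, so q_1 = (0.0000, -1.0000).
q_1·a_2 = 0.0000·3 + (-1.0000)·1 = -1.0000.
u_2 = a_2 + 1.0000·q_1 = (3.0000, 0.0000).
‖u_2‖ = 3.0000, so q_2 = (1.0000, 0.0000).

Q = [[0.0000, 1.0000], [-1.0000, 0.0000]], R = [[2.0000, -1.0000], [0.0000, 3.0000]]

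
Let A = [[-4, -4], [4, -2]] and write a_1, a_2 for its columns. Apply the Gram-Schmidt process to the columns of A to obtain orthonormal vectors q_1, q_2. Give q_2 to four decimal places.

q_2 = (-0.7071, -0.7071)

a_1 = (-4, 4); ‖a_1‖ = 5.6569, so q_1 = (-0.7071, 0.7071).
q_1·a_2 = (-0.7071)·(-4) + 0.7071·(-2) = 1.4142.
u_2 = a_2 − 1.4142·q_1 = (-3.0000, -3.0000).
‖u_2‖ = 4.2426, so q_2 = (-0.7071, -0.7071).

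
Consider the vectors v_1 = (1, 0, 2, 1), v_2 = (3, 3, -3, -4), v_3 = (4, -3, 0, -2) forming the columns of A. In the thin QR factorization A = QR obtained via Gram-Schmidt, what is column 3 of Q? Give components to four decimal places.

e_3 = (0.4299, -0.8607, -0.0854, -0.2591)

e_1 = v_1/‖v_1‖ = (1, 0, 2, 1)/2.4495 = (0.4082, 0.0000, 0.8165, 0.4082).
r_{12} = e_1·v_2 = -2.8577.
u_2 = v_2 + 2.8577·e_1 = (4.1667, 3.0000, -0.6667, -2.8333).
‖u_2‖ = 5.9020, so e_2 = (0.7060, 0.5083, -0.1130, -0.4801).
r_{13} = e_1·v_3 = 0.8165; r_{23} = e_2·v_3 = 2.2591.
u_3 = v_3 − 0.8165·e_1 − 2.2591·e_2 = (2.0718, -4.1483, -0.4115, -1.2488).
‖u_3‖ = 4.8197, so e_3 = (0.4299, -0.8607, -0.0854, -0.2591).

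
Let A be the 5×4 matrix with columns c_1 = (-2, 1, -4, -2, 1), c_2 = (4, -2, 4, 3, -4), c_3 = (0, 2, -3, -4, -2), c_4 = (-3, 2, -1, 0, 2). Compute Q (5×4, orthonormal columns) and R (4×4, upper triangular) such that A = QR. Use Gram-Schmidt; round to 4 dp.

Q = [[-0.3922, 0.3685, 0.1966, -0.4627], [0.1961, -0.1843, 0.4717, 0.6552], [-0.7845, -0.4607, 0.3243, 0.0715], [-0.3922, 0.0691, -0.7469, 0.4606], [0.1961, -0.7831, -0.2752, -0.3733]], R = [[5.0990, -7.0602, 3.9223, 2.7456], [0.0000, 3.3397, 2.3033, -2.5797], [0.0000, 0.0000, 3.5086, -0.5209], [0.0000, 0.0000, 0.0000, 1.8803]]

c_1 = (-2, 1, -4, -2, 1); ‖c_1‖ = 5.0990, so q_1 = (-0.3922, 0.1961, -0.7845, -0.3922, 0.1961).
q_1·c_2 = (-0.3922)·4 + 0.1961·(-2) + (-0.7845)·4 + (-0.3922)·3 + 0.1961·(-4) = -7.0602.
u_2 = c_2 + 7.0602·q_1 = (1.2308, -0.6154, -1.5385, 0.2308, -2.6154).
‖u_2‖ = 3.3397, so q_2 = (0.3685, -0.1843, -0.4607, 0.0691, -0.7831).
q_1·c_3 = (-0.3922)·0 + 0.1961·2 + (-0.7845)·(-3) + (-0.3922)·(-4) + 0.1961·(-2) = 3.9223; q_2·c_3 = 0.3685·0 + (-0.1843)·2 + (-0.4607)·(-3) + 0.0691·(-4) + (-0.7831)·(-2) = 2.3033.
u_3 = c_3 − 3.9223·q_1 − 2.3033·q_2 = (0.6897, 1.6552, 1.1379, -2.6207, -0.9655).
‖u_3‖ = 3.5086, so q_3 = (0.1966, 0.4717, 0.3243, -0.7469, -0.2752).
q_1·c_4 = (-0.3922)·(-3) + 0.1961·2 + (-0.7845)·(-1) + (-0.3922)·0 + 0.1961·2 = 2.7456; q_2·c_4 = 0.3685·(-3) + (-0.1843)·2 + (-0.4607)·(-1) + 0.0691·0 + (-0.7831)·2 = -2.5797; q_3·c_4 = 0.1966·(-3) + 0.4717·2 + 0.3243·(-1) + (-0.7469)·0 + (-0.2752)·2 = -0.5209.
u_4 = c_4 − 2.7456·q_1 + 2.5797·q_2 + 0.5209·q_3 = (-0.8700, 1.2319, 0.1345, 0.8661, -0.7020).
‖u_4‖ = 1.8803, so q_4 = (-0.4627, 0.6552, 0.0715, 0.4606, -0.3733).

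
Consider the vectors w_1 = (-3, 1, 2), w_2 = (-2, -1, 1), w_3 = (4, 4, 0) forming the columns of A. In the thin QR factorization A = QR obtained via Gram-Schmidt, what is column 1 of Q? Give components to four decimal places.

e_1 = (-0.8018, 0.2673, 0.5345)

e_1 = w_1/‖w_1‖ = (-3, 1, 2)/3.7417 = (-0.8018, 0.2673, 0.5345).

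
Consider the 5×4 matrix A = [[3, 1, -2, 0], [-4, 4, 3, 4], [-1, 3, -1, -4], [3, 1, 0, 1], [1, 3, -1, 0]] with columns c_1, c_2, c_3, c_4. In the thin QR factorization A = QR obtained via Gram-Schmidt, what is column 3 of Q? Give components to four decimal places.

e_3 = (-0.1821, 0.4449, -0.5804, 0.6365, -0.1643)

e_1 = c_1/‖c_1‖ = (3, -4, -1, 3, 1)/6.0000 = (0.5000, -0.6667, -0.1667, 0.5000, 0.1667).
r_{12} = e_1·c_2 = -1.6667.
u_2 = c_2 + 1.6667·e_1 = (1.8333, 2.8889, 2.7222, 1.8333, 3.2778).
‖u_2‖ = 5.7639, so e_2 = (0.3181, 0.5012, 0.4723, 0.3181, 0.5687).
r_{13} = e_1·c_3 = -3.0000; r_{23} = e_2·c_3 = -0.1735.
u_3 = c_3 + 3.0000·e_1 + 0.1735·e_2 = (-0.4448, 1.0870, -1.4181, 1.5552, -0.4013).
‖u_3‖ = 2.4433, so e_3 = (-0.1821, 0.4449, -0.5804, 0.6365, -0.1643).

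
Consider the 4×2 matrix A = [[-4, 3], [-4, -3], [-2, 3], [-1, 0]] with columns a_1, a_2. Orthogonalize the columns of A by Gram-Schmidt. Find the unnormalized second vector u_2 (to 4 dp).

a_1 = (-4, -4, -2, -1); ‖a_1‖ = 6.0828, so q_1 = (-0.6576, -0.6576, -0.3288, -0.1644).
q_1·a_2 = (-0.6576)·3 + (-0.6576)·(-3) + (-0.3288)·3 + (-0.1644)·0 = -0.9864.
u_2 = a_2 + 0.9864·q_1 = (2.3514, -3.6486, 2.6757, -0.1622).

u_2 = (2.3514, -3.6486, 2.6757, -0.1622)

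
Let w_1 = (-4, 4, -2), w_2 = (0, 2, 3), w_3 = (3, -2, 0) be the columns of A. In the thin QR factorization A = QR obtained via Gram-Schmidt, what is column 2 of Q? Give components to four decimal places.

w_1 = (-4, 4, -2); ‖w_1‖ = 6.0000, so q_1 = (-0.6667, 0.6667, -0.3333).
q_1·w_2 = (-0.6667)·0 + 0.6667·2 + (-0.3333)·3 = 0.3333.
u_2 = w_2 − 0.3333·q_1 = (0.2222, 1.7778, 3.1111).
‖u_2‖ = 3.5901, so q_2 = (0.0619, 0.4952, 0.8666).

q_2 = (0.0619, 0.4952, 0.8666)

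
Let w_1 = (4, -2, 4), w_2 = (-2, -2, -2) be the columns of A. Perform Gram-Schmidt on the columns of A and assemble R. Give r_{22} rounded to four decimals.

w_1 = (4, -2, 4); ‖w_1‖ = 6.0000, so e_1 = (0.6667, -0.3333, 0.6667).
e_1·w_2 = 0.6667·(-2) + (-0.3333)·(-2) + 0.6667·(-2) = -2.0000.
u_2 = w_2 + 2.0000·e_1 = (-0.6667, -2.6667, -0.6667).
r_{22} = ‖u_2‖ = 2.8284.

r_{22} = 2.8284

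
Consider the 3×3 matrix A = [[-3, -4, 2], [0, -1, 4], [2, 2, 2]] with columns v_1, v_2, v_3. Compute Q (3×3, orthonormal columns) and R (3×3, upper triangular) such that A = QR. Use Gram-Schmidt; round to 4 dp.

e_1 = v_1/‖v_1‖ = (-3, 0, 2)/3.6056 = (-0.8321, 0.0000, 0.5547).
r_{12} = e_1·v_2 = 4.4376.
u_2 = v_2 − 4.4376·e_1 = (-0.3077, -1.0000, -0.4615).
‖u_2‖ = 1.1435, so e_2 = (-0.2691, -0.8745, -0.4036).
r_{13} = e_1·v_3 = -0.5547; r_{23} = e_2·v_3 = -4.8432.
u_3 = v_3 + 0.5547·e_1 + 4.8432·e_2 = (0.2353, -0.2353, 0.3529).
‖u_3‖ = 0.4851, so e_3 = (0.4851, -0.4851, 0.7276).

Q = [[-0.8321, -0.2691, 0.4851], [0.0000, -0.8745, -0.4851], [0.5547, -0.4036, 0.7276]], R = [[3.6056, 4.4376, -0.5547], [0.0000, 1.1435, -4.8432], [0.0000, 0.0000, 0.4851]]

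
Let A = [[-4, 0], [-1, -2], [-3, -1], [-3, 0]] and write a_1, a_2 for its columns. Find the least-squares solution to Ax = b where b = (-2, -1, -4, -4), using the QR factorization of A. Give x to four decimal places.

q_1 = a_1/‖a_1‖ = (-4, -1, -3, -3)/5.9161 = (-0.6761, -0.1690, -0.5071, -0.5071).
r_{12} = q_1·a_2 = 0.8452.
u_2 = a_2 − 0.8452·q_1 = (0.5714, -1.8571, -0.5714, 0.4286).
‖u_2‖ = 2.0702, so q_2 = (0.2760, -0.8971, -0.2760, 0.2070).
Qᵀb = (5.5780, 0.6211).
Back-substitute: x_2 = 0.6211/2.0702 = 0.3000.
x_1 = (5.5780 − 0.8452·0.3000)/5.9161 = 0.9000.

x = (0.9000, 0.3000)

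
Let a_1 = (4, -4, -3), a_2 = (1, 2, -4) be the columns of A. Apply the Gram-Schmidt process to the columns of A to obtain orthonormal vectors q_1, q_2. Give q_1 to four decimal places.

a_1 = (4, -4, -3); ‖a_1‖ = 6.4031, so q_1 = (0.6247, -0.6247, -0.4685).

q_1 = (0.6247, -0.6247, -0.4685)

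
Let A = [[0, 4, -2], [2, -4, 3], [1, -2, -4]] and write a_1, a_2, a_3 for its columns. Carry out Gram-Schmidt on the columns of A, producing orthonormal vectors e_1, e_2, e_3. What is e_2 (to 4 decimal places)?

e_1 = a_1/‖a_1‖ = (0, 2, 1)/2.2361 = (0.0000, 0.8944, 0.4472).
r_{12} = e_1·a_2 = -4.4721.
u_2 = a_2 + 4.4721·e_1 = (4.0000, 0.0000, 0.0000).
‖u_2‖ = 4.0000, so e_2 = (1.0000, 0.0000, 0.0000).

e_2 = (1.0000, 0.0000, 0.0000)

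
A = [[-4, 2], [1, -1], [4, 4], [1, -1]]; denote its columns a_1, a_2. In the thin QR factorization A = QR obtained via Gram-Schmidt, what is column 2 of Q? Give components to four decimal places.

e_1 = a_1/‖a_1‖ = (-4, 1, 4, 1)/5.8310 = (-0.6860, 0.1715, 0.6860, 0.1715).
r_{12} = e_1·a_2 = 1.0290.
u_2 = a_2 − 1.0290·e_1 = (2.7059, -1.1765, 3.2941, -1.1765).
‖u_2‖ = 4.5762, so e_2 = (0.5913, -0.2571, 0.7198, -0.2571).

e_2 = (0.5913, -0.2571, 0.7198, -0.2571)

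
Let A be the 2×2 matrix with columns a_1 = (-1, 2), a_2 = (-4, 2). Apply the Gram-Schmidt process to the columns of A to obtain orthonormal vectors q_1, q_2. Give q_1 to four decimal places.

q_1 = (-0.4472, 0.8944)

a_1 = (-1, 2); ‖a_1‖ = 2.2361, so q_1 = (-0.4472, 0.8944).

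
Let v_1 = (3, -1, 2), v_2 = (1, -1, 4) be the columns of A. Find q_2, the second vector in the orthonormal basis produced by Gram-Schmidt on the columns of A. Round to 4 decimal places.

v_1 = (3, -1, 2); ‖v_1‖ = 3.7417, so q_1 = (0.8018, -0.2673, 0.5345).
q_1·v_2 = 0.8018·1 + (-0.2673)·(-1) + 0.5345·4 = 3.2071.
u_2 = v_2 − 3.2071·q_1 = (-1.5714, -0.1429, 2.2857).
‖u_2‖ = 2.7775, so q_2 = (-0.5658, -0.0514, 0.8230).

q_2 = (-0.5658, -0.0514, 0.8230)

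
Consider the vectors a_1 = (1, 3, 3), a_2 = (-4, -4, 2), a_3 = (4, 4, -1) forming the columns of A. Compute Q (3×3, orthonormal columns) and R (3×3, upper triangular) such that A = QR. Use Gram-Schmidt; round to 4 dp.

Q = [[0.2294, -0.6266, 0.7448], [0.6882, -0.4367, -0.5793], [0.6882, 0.6455, 0.3310]], R = [[4.3589, -2.2942, 2.9824], [0.0000, 5.5441, -4.8985], [0.0000, 0.0000, 0.3310]]

a_1 = (1, 3, 3); ‖a_1‖ = 4.3589, so e_1 = (0.2294, 0.6882, 0.6882).
e_1·a_2 = 0.2294·(-4) + 0.6882·(-4) + 0.6882·2 = -2.2942.
u_2 = a_2 + 2.2942·e_1 = (-3.4737, -2.4211, 3.5789).
‖u_2‖ = 5.5441, so e_2 = (-0.6266, -0.4367, 0.6455).
e_1·a_3 = 0.2294·4 + 0.6882·4 + 0.6882·(-1) = 2.9824; e_2·a_3 = (-0.6266)·4 + (-0.4367)·4 + 0.6455·(-1) = -4.8985.
u_3 = a_3 − 2.9824·e_1 + 4.8985·e_2 = (0.2466, -0.1918, 0.1096).
‖u_3‖ = 0.3310, so e_3 = (0.7448, -0.5793, 0.3310).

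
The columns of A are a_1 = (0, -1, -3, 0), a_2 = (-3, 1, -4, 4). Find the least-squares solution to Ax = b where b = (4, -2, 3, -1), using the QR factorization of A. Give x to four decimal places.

x = (0.1204, -0.7458)

a_1 = (0, -1, -3, 0); ‖a_1‖ = 3.1623, so q_1 = (0.0000, -0.3162, -0.9487, 0.0000).
q_1·a_2 = 0.0000·(-3) + (-0.3162)·1 + (-0.9487)·(-4) + 0.0000·4 = 3.4785.
u_2 = a_2 − 3.4785·q_1 = (-3.0000, 2.1000, -0.7000, 4.0000).
‖u_2‖ = 5.4681, so q_2 = (-0.5486, 0.3840, -0.1280, 0.7315).
Qᵀb = (-2.2136, -4.0782).
Back-substitute: x_2 = -4.0782/5.4681 = -0.7458.
x_1 = (-2.2136 − 3.4785·(-0.7458))/3.1623 = 0.1204.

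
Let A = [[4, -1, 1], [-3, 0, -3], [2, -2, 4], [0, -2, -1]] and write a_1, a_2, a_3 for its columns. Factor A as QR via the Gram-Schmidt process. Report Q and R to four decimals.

Q = [[0.7428, 0.0397, -0.5520], [-0.5571, -0.3175, -0.2864], [0.3714, -0.5557, 0.6743], [0.0000, -0.7674, -0.3983]], R = [[5.3852, -1.4856, 3.8996], [0.0000, 2.6064, -0.4631], [0.0000, 0.0000, 3.4027]]

a_1 = (4, -3, 2, 0); ‖a_1‖ = 5.3852, so q_1 = (0.7428, -0.5571, 0.3714, 0.0000).
q_1·a_2 = 0.7428·(-1) + (-0.5571)·0 + 0.3714·(-2) + 0.0000·(-2) = -1.4856.
u_2 = a_2 + 1.4856·q_1 = (0.1034, -0.8276, -1.4483, -2.0000).
‖u_2‖ = 2.6064, so q_2 = (0.0397, -0.3175, -0.5557, -0.7674).
q_1·a_3 = 0.7428·1 + (-0.5571)·(-3) + 0.3714·4 + 0.0000·(-1) = 3.8996; q_2·a_3 = 0.0397·1 + (-0.3175)·(-3) + (-0.5557)·4 + (-0.7674)·(-1) = -0.4631.
u_3 = a_3 − 3.8996·q_1 + 0.4631·q_2 = (-1.8782, -0.9746, 2.2944, -1.3553).
‖u_3‖ = 3.4027, so q_3 = (-0.5520, -0.2864, 0.6743, -0.3983).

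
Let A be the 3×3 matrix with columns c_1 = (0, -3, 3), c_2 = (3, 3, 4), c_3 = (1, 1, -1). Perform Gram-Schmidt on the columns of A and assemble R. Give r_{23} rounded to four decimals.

r_{23} = 0.5183

q_1 = c_1/‖c_1‖ = (0, -3, 3)/4.2426 = (0.0000, -0.7071, 0.7071).
r_{12} = q_1·c_2 = 0.7071.
u_2 = c_2 − 0.7071·q_1 = (3.0000, 3.5000, 3.5000).
‖u_2‖ = 5.7879, so q_2 = (0.5183, 0.6047, 0.6047).
r_{23} = q_2·c_3 = 0.5183.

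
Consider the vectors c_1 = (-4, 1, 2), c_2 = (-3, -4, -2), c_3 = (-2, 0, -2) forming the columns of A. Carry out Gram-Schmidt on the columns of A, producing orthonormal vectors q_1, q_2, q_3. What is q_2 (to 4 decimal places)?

q_1 = c_1/‖c_1‖ = (-4, 1, 2)/4.5826 = (-0.8729, 0.2182, 0.4364).
r_{12} = q_1·c_2 = 0.8729.
u_2 = c_2 − 0.8729·q_1 = (-2.2381, -4.1905, -2.3810).
‖u_2‖ = 5.3140, so q_2 = (-0.4212, -0.7886, -0.4481).

q_2 = (-0.4212, -0.7886, -0.4481)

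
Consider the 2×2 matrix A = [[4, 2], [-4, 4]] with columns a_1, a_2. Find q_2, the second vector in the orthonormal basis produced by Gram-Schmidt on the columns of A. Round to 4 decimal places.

a_1 = (4, -4); ‖a_1‖ = 5.6569, so q_1 = (0.7071, -0.7071).
q_1·a_2 = 0.7071·2 + (-0.7071)·4 = -1.4142.
u_2 = a_2 + 1.4142·q_1 = (3.0000, 3.0000).
‖u_2‖ = 4.2426, so q_2 = (0.7071, 0.7071).

q_2 = (0.7071, 0.7071)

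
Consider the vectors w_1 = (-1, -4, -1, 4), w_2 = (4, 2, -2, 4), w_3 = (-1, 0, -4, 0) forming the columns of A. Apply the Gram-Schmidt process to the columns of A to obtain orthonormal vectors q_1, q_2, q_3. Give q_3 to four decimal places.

q_1 = w_1/‖w_1‖ = (-1, -4, -1, 4)/5.8310 = (-0.1715, -0.6860, -0.1715, 0.6860).
r_{12} = q_1·w_2 = 1.0290.
u_2 = w_2 − 1.0290·q_1 = (4.1765, 2.7059, -1.8235, 3.2941).
‖u_2‖ = 6.2403, so q_2 = (0.6693, 0.4336, -0.2922, 0.5279).
r_{13} = q_1·w_3 = 0.8575; r_{23} = q_2·w_3 = 0.4996.
u_3 = w_3 − 0.8575·q_1 − 0.4996·q_2 = (-1.1873, 0.3716, -3.7069, -0.8520).
‖u_3‖ = 4.0019, so q_3 = (-0.2967, 0.0929, -0.9263, -0.2129).

q_3 = (-0.2967, 0.0929, -0.9263, -0.2129)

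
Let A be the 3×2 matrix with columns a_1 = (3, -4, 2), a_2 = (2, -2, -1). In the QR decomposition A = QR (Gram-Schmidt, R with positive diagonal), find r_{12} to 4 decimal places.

e_1 = a_1/‖a_1‖ = (3, -4, 2)/5.3852 = (0.5571, -0.7428, 0.3714).
r_{12} = e_1·a_2 = 2.2283.

r_{12} = 2.2283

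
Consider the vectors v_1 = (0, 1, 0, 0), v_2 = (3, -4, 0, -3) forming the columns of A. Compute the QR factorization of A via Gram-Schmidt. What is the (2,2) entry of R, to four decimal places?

v_1 = (0, 1, 0, 0); ‖v_1‖ = 1.0000, so q_1 = (0.0000, 1.0000, 0.0000, 0.0000).
q_1·v_2 = 0.0000·3 + 1.0000·(-4) + 0.0000·0 + 0.0000·(-3) = -4.0000.
u_2 = v_2 + 4.0000·q_1 = (3.0000, 0.0000, 0.0000, -3.0000).
r_{22} = ‖u_2‖ = 4.2426.

r_{22} = 4.2426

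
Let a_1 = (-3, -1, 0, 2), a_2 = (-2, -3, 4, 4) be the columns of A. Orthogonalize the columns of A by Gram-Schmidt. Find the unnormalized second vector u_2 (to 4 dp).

a_1 = (-3, -1, 0, 2); ‖a_1‖ = 3.7417, so e_1 = (-0.8018, -0.2673, 0.0000, 0.5345).
e_1·a_2 = (-0.8018)·(-2) + (-0.2673)·(-3) + 0.0000·4 + 0.5345·4 = 4.5434.
u_2 = a_2 − 4.5434·e_1 = (1.6429, -1.7857, 4.0000, 1.5714).

u_2 = (1.6429, -1.7857, 4.0000, 1.5714)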